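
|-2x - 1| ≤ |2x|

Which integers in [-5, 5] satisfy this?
Holds for: {-5, -4, -3, -2, -1}
Fails for: {0, 1, 2, 3, 4, 5}

Answer: {-5, -4, -3, -2, -1}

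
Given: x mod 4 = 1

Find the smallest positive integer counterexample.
Testing positive integers:
x = 1: LHS = 1 mod 4 = 1; 1 = 1 — holds
x = 2: LHS = 2 mod 4 = 2; 2 = 1 — FAILS  ← smallest positive counterexample

Answer: x = 2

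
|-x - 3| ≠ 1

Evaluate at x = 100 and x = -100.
x = 100: LHS = |-100 - 3| = |-103| = 103; 103 ≠ 1 — holds
x = -100: LHS = |-(-100) - 3| = |97| = 97; 97 ≠ 1 — holds

Answer: Yes, holds for both x = 100 and x = -100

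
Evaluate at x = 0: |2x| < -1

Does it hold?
x = 0: LHS = |2·0| = |0| = 0; 0 < -1 — FAILS

The relation fails at x = 0, so x = 0 is a counterexample.

Answer: No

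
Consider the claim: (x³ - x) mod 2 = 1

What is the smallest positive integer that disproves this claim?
Testing positive integers:
x = 1: LHS = (1³ - 1) mod 2 = 0 mod 2 = 0; 0 = 1 — FAILS  ← smallest positive counterexample

Answer: x = 1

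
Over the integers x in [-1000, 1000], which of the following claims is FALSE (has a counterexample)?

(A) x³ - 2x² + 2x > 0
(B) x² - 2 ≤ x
(A) x = 0: LHS = 0³ - 2·0² + 2·0 = 0; 0 > 0 — FAILS
(B) x = -2: LHS = (-2)² - 2 = 2; 2 ≤ -2 — FAILS

Answer: Both A and B are false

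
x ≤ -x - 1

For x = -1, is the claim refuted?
Substitute x = -1 into the relation:
x = -1: RHS = -(-1) - 1 = 0; -1 ≤ 0 — holds

The claim holds here, so x = -1 is not a counterexample. (A counterexample exists elsewhere, e.g. x = 0.)

Answer: No, x = -1 is not a counterexample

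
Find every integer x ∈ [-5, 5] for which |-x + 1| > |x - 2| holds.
Holds for: {2, 3, 4, 5}
Fails for: {-5, -4, -3, -2, -1, 0, 1}

Answer: {2, 3, 4, 5}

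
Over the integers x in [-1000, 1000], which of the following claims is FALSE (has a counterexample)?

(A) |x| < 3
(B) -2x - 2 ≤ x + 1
(A) x = 3: LHS = |3| = 3; 3 < 3 — FAILS
(B) x = -2: LHS = -2·(-2) - 2 = 2, RHS = (-2) + 1 = -1; 2 ≤ -1 — FAILS

Answer: Both A and B are false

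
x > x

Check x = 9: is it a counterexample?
Substitute x = 9 into the relation:
x = 9: 9 > 9 — FAILS

Since the claim fails at x = 9, this value is a counterexample.

Answer: Yes, x = 9 is a counterexample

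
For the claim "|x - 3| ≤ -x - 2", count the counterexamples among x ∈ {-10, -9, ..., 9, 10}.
Counterexamples in [-10, 10]: {-10, -9, -8, -7, -6, -5, -4, -3, -2, -1, 0, 1, 2, 3, 4, 5, 6, 7, 8, 9, 10}.

Counting them gives 21 values.

Answer: 21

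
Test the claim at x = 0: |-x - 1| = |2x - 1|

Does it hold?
x = 0: LHS = |-0 - 1| = |-1| = 1, RHS = |2·0 - 1| = |-1| = 1; 1 = 1 — holds

The relation is satisfied at x = 0.

Answer: Yes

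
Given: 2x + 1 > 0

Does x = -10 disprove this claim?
Substitute x = -10 into the relation:
x = -10: LHS = 2·(-10) + 1 = -19; -19 > 0 — FAILS

Since the claim fails at x = -10, this value is a counterexample.

Answer: Yes, x = -10 is a counterexample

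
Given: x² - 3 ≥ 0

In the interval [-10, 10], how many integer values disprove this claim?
Counterexamples in [-10, 10]: {-1, 0, 1}.

Counting them gives 3 values.

Answer: 3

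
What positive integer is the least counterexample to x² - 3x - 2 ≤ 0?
Testing positive integers:
x = 1: LHS = 1² - 3·1 - 2 = -4; -4 ≤ 0 — holds
x = 2: LHS = 2² - 3·2 - 2 = -4; -4 ≤ 0 — holds
x = 3: LHS = 3² - 3·3 - 2 = -2; -2 ≤ 0 — holds
x = 4: LHS = 4² - 3·4 - 2 = 2; 2 ≤ 0 — FAILS  ← smallest positive counterexample

Answer: x = 4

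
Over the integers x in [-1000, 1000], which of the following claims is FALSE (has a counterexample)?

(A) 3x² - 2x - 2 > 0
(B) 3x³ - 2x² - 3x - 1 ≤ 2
(A) x = 0: LHS = 3·0² - 2·0 - 2 = -2; -2 > 0 — FAILS
(B) x = 2: LHS = 3·2³ - 2·2² - 3·2 - 1 = 9; 9 ≤ 2 — FAILS

Answer: Both A and B are false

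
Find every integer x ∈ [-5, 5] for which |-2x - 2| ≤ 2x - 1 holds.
Over all integers in [-5, 5], LHS − RHS is smallest at x = 0, where it equals 3:
x = 0: LHS = |-2·0 - 2| = |-2| = 2, RHS = 2·0 - 1 = -1; 2 ≤ -1 — FAILS
At the ends of the range:
x = -5: LHS = |-2·(-5) - 2| = |8| = 8, RHS = 2·(-5) - 1 = -11; 8 ≤ -11 — FAILS
x = 5: LHS = |-2·5 - 2| = |-12| = 12, RHS = 2·5 - 1 = 9; 12 ≤ 9 — FAILS
Hence LHS − RHS is never zero or negative, i.e. LHS > RHS throughout, so the claimed relation (≤) fails for every integer in [-5, 5].

Answer: None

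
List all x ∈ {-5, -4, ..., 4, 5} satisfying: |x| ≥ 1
Holds for: {-5, -4, -3, -2, -1, 1, 2, 3, 4, 5}
Fails for: {0}

Answer: {-5, -4, -3, -2, -1, 1, 2, 3, 4, 5}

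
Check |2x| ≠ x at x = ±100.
x = 100: LHS = |2·100| = |200| = 200; 200 ≠ 100 — holds
x = -100: LHS = |2·(-100)| = |-200| = 200; 200 ≠ -100 — holds

Answer: Yes, holds for both x = 100 and x = -100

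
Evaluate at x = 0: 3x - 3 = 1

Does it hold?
x = 0: LHS = 3·0 - 3 = -3; -3 = 1 — FAILS

The relation fails at x = 0, so x = 0 is a counterexample.

Answer: No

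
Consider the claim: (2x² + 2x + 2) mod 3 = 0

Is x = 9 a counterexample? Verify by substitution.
Substitute x = 9 into the relation:
x = 9: LHS = (2·9² + 2·9 + 2) mod 3 = 182 mod 3 = 2; 2 = 0 — FAILS

Since the claim fails at x = 9, this value is a counterexample.

Answer: Yes, x = 9 is a counterexample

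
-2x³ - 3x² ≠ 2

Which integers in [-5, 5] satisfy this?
Track d = LHS − RHS over the integers in [-5, 5]. Equality would need d = 0, but d changes sign only between consecutive integers, jumping over 0:
x = -2: LHS = -2·(-2)³ - 3·(-2)² = 4; 4 ≠ 2 — holds  (d = 2)
x = -1: LHS = -2·(-1)³ - 3·(-1)² = -1; -1 ≠ 2 — holds  (d = -3)
Away from these crossings d keeps a constant sign, and checking every integer in [-5, 5] confirms d ≠ 0 throughout. Hence the two sides are never equal, so the relation holds for every integer in [-5, 5].

Answer: All integers in [-5, 5]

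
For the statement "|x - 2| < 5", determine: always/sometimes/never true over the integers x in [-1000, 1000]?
Holds at x = 0: LHS = |0 - 2| = |-2| = 2; 2 < 5 — holds
Fails at x = -3: LHS = |(-3) - 2| = |-5| = 5; 5 < 5 — FAILS
It is satisfied by some integers in the range but not all.

Answer: Sometimes true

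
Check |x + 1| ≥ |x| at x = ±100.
x = 100: LHS = |100 + 1| = |101| = 101, RHS = |100| = 100; 101 ≥ 100 — holds
x = -100: LHS = |(-100) + 1| = |-99| = 99, RHS = |-100| = 100; 99 ≥ 100 — FAILS

Answer: Partially: holds for x = 100, fails for x = -100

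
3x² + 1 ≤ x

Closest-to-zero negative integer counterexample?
Testing negative integers from -1 downward:
x = -1: LHS = 3·(-1)² + 1 = 4; 4 ≤ -1 — FAILS  ← closest negative counterexample to 0

Answer: x = -1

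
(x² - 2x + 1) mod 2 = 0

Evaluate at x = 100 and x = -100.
x = 100: LHS = (100² - 2·100 + 1) mod 2 = 9801 mod 2 = 1; 1 = 0 — FAILS
x = -100: LHS = ((-100)² - 2·(-100) + 1) mod 2 = 10201 mod 2 = 1; 1 = 0 — FAILS

Answer: No, fails for both x = 100 and x = -100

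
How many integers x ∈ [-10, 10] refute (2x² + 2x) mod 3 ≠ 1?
Counterexamples in [-10, 10]: {-8, -5, -2, 1, 4, 7, 10}.

Counting them gives 7 values.

Answer: 7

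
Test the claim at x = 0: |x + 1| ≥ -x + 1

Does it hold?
x = 0: LHS = |0 + 1| = |1| = 1, RHS = -0 + 1 = 1; 1 ≥ 1 — holds

The relation is satisfied at x = 0.

Answer: Yes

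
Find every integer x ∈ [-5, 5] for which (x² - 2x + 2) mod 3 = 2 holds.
Holds for: {-4, -3, -1, 0, 2, 3, 5}
Fails for: {-5, -2, 1, 4}

Answer: {-4, -3, -1, 0, 2, 3, 5}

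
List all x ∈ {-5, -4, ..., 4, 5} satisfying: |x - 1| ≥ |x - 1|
Over all integers in [-5, 5], LHS − RHS is smallest at x = 0, where it equals 0:
x = 0: LHS = |0 - 1| = |-1| = 1, RHS = |0 - 1| = |-1| = 1; 1 ≥ 1 — holds
At the ends of the range:
x = -5: LHS = |(-5) - 1| = |-6| = 6, RHS = |(-5) - 1| = |-6| = 6; 6 ≥ 6 — holds
x = 5: LHS = |5 - 1| = |4| = 4, RHS = |5 - 1| = |4| = 4; 4 ≥ 4 — holds
Hence LHS − RHS is never negative, i.e. LHS ≥ RHS throughout, so the relation holds for every integer in [-5, 5].

Answer: All integers in [-5, 5]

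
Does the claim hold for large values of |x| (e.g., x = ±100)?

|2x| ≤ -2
x = 100: LHS = |2·100| = |200| = 200; 200 ≤ -2 — FAILS
x = -100: LHS = |2·(-100)| = |-200| = 200; 200 ≤ -2 — FAILS

Answer: No, fails for both x = 100 and x = -100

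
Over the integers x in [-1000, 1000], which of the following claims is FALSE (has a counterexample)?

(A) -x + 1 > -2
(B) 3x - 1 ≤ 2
(A) x = 3: LHS = -3 + 1 = -2; -2 > -2 — FAILS
(B) x = 2: LHS = 3·2 - 1 = 5; 5 ≤ 2 — FAILS

Answer: Both A and B are false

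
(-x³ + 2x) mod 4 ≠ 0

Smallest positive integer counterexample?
Testing positive integers:
x = 1: LHS = (-1³ + 2·1) mod 4 = 1 mod 4 = 1; 1 ≠ 0 — holds
x = 2: LHS = (-2³ + 2·2) mod 4 = (-4) mod 4 = 0; 0 ≠ 0 — FAILS  ← smallest positive counterexample

Answer: x = 2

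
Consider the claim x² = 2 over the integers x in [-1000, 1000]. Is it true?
The claim fails at x = 0:
x = 0: LHS = 0² = 0; 0 = 2 — FAILS

Because a single integer refutes it, the statement is false.

Answer: False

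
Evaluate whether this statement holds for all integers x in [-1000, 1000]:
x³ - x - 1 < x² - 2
The claim fails at x = 0:
x = 0: LHS = 0³ - 0 - 1 = -1, RHS = 0² - 2 = -2; -1 < -2 — FAILS

Because a single integer refutes it, the statement is false.

Answer: False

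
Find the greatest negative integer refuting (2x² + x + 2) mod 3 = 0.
Testing negative integers from -1 downward:
x = -1: LHS = (2·(-1)² + (-1) + 2) mod 3 = 3 mod 3 = 0; 0 = 0 — holds
x = -2: LHS = (2·(-2)² + (-2) + 2) mod 3 = 8 mod 3 = 2; 2 = 0 — FAILS  ← closest negative counterexample to 0

Answer: x = -2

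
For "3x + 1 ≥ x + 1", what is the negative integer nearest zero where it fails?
Testing negative integers from -1 downward:
x = -1: LHS = 3·(-1) + 1 = -2, RHS = (-1) + 1 = 0; -2 ≥ 0 — FAILS  ← closest negative counterexample to 0

Answer: x = -1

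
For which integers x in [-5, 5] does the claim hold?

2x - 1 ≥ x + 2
Holds for: {3, 4, 5}
Fails for: {-5, -4, -3, -2, -1, 0, 1, 2}

Answer: {3, 4, 5}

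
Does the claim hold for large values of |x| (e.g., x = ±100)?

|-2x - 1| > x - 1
x = 100: LHS = |-2·100 - 1| = |-201| = 201, RHS = 100 - 1 = 99; 201 > 99 — holds
x = -100: LHS = |-2·(-100) - 1| = |199| = 199, RHS = (-100) - 1 = -101; 199 > -101 — holds

Answer: Yes, holds for both x = 100 and x = -100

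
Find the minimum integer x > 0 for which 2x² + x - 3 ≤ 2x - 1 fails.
Testing positive integers:
x = 1: LHS = 2·1² + 1 - 3 = 0, RHS = 2·1 - 1 = 1; 0 ≤ 1 — holds
x = 2: LHS = 2·2² + 2 - 3 = 7, RHS = 2·2 - 1 = 3; 7 ≤ 3 — FAILS  ← smallest positive counterexample

Answer: x = 2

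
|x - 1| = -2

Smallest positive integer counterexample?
Testing positive integers:
x = 1: LHS = |1 - 1| = |0| = 0; 0 = -2 — FAILS  ← smallest positive counterexample

Answer: x = 1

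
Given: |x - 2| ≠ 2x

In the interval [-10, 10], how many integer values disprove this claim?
Track d = LHS − RHS over the integers in [-10, 10]. Equality would need d = 0, but d changes sign only between consecutive integers, jumping over 0:
x = 0: LHS = |0 - 2| = |-2| = 2, RHS = 2·0 = 0; 2 ≠ 0 — holds  (d = 2)
x = 1: LHS = |1 - 2| = |-1| = 1, RHS = 2·1 = 2; 1 ≠ 2 — holds  (d = -1)
Away from these crossings d keeps a constant sign, and checking every integer in [-10, 10] confirms d ≠ 0 throughout. Hence the two sides are never equal, so the relation holds for every integer in [-10, 10].

No counterexample appears in that range.

Answer: 0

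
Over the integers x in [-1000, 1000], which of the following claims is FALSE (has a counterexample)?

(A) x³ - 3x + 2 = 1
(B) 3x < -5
(A) x = 0: LHS = 0³ - 3·0 + 2 = 2; 2 = 1 — FAILS
(B) x = 0: LHS = 3·0 = 0; 0 < -5 — FAILS

Answer: Both A and B are false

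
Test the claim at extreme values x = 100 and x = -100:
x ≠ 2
x = 100: 100 ≠ 2 — holds
x = -100: -100 ≠ 2 — holds

Answer: Yes, holds for both x = 100 and x = -100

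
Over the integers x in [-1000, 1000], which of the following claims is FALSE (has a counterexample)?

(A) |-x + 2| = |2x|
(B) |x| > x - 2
(A) x = 0: LHS = |-0 + 2| = |2| = 2, RHS = |2·0| = |0| = 0; 2 = 0 — FAILS

(B) Over all integers in [-1000, 1000], LHS − RHS is smallest at x = 0, where it equals 2:
x = 0: LHS = |0| = 0, RHS = 0 - 2 = -2; 0 > -2 — holds
At the ends of the range:
x = -1000: LHS = |-1000| = 1000, RHS = (-1000) - 2 = -1002; 1000 > -1002 — holds
x = 1000: LHS = |1000| = 1000, RHS = 1000 - 2 = 998; 1000 > 998 — holds
Hence LHS − RHS is never zero or negative, i.e. LHS > RHS throughout, so the relation holds for every integer in [-1000, 1000].

Only (A) has a counterexample.

Answer: A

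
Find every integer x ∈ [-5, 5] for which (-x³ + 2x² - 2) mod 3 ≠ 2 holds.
Holds for: {-4, -3, -1, 0, 2, 3, 5}
Fails for: {-5, -2, 1, 4}

Answer: {-4, -3, -1, 0, 2, 3, 5}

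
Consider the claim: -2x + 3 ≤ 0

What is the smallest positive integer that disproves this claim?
Testing positive integers:
x = 1: LHS = -2·1 + 3 = 1; 1 ≤ 0 — FAILS  ← smallest positive counterexample

Answer: x = 1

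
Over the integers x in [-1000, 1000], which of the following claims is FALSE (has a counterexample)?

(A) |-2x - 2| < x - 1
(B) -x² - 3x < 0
(A) x = 0: LHS = |-2·0 - 2| = |-2| = 2, RHS = 0 - 1 = -1; 2 < -1 — FAILS
(B) x = 0: LHS = -0² - 3·0 = 0; 0 < 0 — FAILS

Answer: Both A and B are false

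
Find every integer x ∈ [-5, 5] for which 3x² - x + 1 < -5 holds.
Over all integers in [-5, 5], LHS − RHS is smallest at x = 0, where it equals 6:
x = 0: LHS = 3·0² - 0 + 1 = 1; 1 < -5 — FAILS
At the ends of the range:
x = -5: LHS = 3·(-5)² - (-5) + 1 = 81; 81 < -5 — FAILS
x = 5: LHS = 3·5² - 5 + 1 = 71; 71 < -5 — FAILS
Hence LHS − RHS is never negative, i.e. LHS ≥ RHS throughout, so the claimed relation (<) fails for every integer in [-5, 5].

Answer: None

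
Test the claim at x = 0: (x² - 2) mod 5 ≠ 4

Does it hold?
x = 0: LHS = (0² - 2) mod 5 = (-2) mod 5 = 3; 3 ≠ 4 — holds

The relation is satisfied at x = 0.

Answer: Yes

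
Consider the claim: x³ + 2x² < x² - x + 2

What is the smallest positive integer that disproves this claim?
Testing positive integers:
x = 1: LHS = 1³ + 2·1² = 3, RHS = 1² - 1 + 2 = 2; 3 < 2 — FAILS  ← smallest positive counterexample

Answer: x = 1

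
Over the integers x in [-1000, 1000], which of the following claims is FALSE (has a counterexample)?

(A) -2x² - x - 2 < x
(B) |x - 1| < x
(A) Over all integers in [-1000, 1000], LHS − RHS is largest at x = 0, where it equals -2:
x = 0: LHS = -2·0² - 0 - 2 = -2; -2 < 0 — holds
At the ends of the range:
x = -1000: LHS = -2·(-1000)² - (-1000) - 2 = -1999002; -1999002 < -1000 — holds
x = 1000: LHS = -2·1000² - 1000 - 2 = -2001002; -2001002 < 1000 — holds
Hence LHS − RHS is never zero or positive, i.e. LHS < RHS throughout, so the relation holds for every integer in [-1000, 1000].

(B) x = 0: LHS = |0 - 1| = |-1| = 1; 1 < 0 — FAILS

Only (B) has a counterexample.

Answer: B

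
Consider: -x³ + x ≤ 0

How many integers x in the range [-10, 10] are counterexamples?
Counterexamples in [-10, 10]: {-10, -9, -8, -7, -6, -5, -4, -3, -2}.

Counting them gives 9 values.

Answer: 9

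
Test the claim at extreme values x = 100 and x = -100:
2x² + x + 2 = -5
x = 100: LHS = 2·100² + 100 + 2 = 20102; 20102 = -5 — FAILS
x = -100: LHS = 2·(-100)² + (-100) + 2 = 19902; 19902 = -5 — FAILS

Answer: No, fails for both x = 100 and x = -100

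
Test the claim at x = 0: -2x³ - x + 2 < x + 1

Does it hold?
x = 0: LHS = -2·0³ - 0 + 2 = 2, RHS = 0 + 1 = 1; 2 < 1 — FAILS

The relation fails at x = 0, so x = 0 is a counterexample.

Answer: No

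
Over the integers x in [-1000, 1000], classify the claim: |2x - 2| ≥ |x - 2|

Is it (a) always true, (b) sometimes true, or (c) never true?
Holds at x = 0: LHS = |2·0 - 2| = |-2| = 2, RHS = |0 - 2| = |-2| = 2; 2 ≥ 2 — holds
Fails at x = 1: LHS = |2·1 - 2| = |0| = 0, RHS = |1 - 2| = |-1| = 1; 0 ≥ 1 — FAILS
It is satisfied by some integers in the range but not all.

Answer: Sometimes true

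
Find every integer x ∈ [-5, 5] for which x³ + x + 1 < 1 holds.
Holds for: {-5, -4, -3, -2, -1}
Fails for: {0, 1, 2, 3, 4, 5}

Answer: {-5, -4, -3, -2, -1}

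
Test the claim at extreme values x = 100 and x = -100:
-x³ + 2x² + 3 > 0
x = 100: LHS = -100³ + 2·100² + 3 = -979997; -979997 > 0 — FAILS
x = -100: LHS = -(-100)³ + 2·(-100)² + 3 = 1020003; 1020003 > 0 — holds

Answer: Partially: fails for x = 100, holds for x = -100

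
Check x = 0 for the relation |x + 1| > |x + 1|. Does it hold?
x = 0: LHS = |0 + 1| = |1| = 1, RHS = |0 + 1| = |1| = 1; 1 > 1 — FAILS

The relation fails at x = 0, so x = 0 is a counterexample.

Answer: No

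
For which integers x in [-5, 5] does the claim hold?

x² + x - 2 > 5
Holds for: {-5, -4, 3, 4, 5}
Fails for: {-3, -2, -1, 0, 1, 2}

Answer: {-5, -4, 3, 4, 5}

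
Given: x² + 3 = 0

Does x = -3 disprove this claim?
Substitute x = -3 into the relation:
x = -3: LHS = (-3)² + 3 = 12; 12 = 0 — FAILS

Since the claim fails at x = -3, this value is a counterexample.

Answer: Yes, x = -3 is a counterexample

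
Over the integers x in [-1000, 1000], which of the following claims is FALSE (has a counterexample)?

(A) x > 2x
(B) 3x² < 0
(A) x = 0: RHS = 2·0 = 0; 0 > 0 — FAILS
(B) x = 0: LHS = 3·0² = 0; 0 < 0 — FAILS

Answer: Both A and B are false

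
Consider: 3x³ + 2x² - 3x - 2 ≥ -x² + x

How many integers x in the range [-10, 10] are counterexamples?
Counterexamples in [-10, 10]: {-10, -9, -8, -7, -6, -5, -4, -3, -2, 0}.

Counting them gives 10 values.

Answer: 10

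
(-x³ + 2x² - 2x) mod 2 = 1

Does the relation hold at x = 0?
x = 0: LHS = (-0³ + 2·0² - 2·0) mod 2 = 0 mod 2 = 0; 0 = 1 — FAILS

The relation fails at x = 0, so x = 0 is a counterexample.

Answer: No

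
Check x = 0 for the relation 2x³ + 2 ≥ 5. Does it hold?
x = 0: LHS = 2·0³ + 2 = 2; 2 ≥ 5 — FAILS

The relation fails at x = 0, so x = 0 is a counterexample.

Answer: No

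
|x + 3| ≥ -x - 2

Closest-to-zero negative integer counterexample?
Testing negative integers from -1 downward:
x = -1: LHS = |(-1) + 3| = |2| = 2, RHS = -(-1) - 2 = -1; 2 ≥ -1 — holds
x = -2: LHS = |(-2) + 3| = |1| = 1, RHS = -(-2) - 2 = 0; 1 ≥ 0 — holds
x = -3: LHS = |(-3) + 3| = |0| = 0, RHS = -(-3) - 2 = 1; 0 ≥ 1 — FAILS  ← closest negative counterexample to 0

Answer: x = -3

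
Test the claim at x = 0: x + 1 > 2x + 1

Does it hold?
x = 0: LHS = 0 + 1 = 1, RHS = 2·0 + 1 = 1; 1 > 1 — FAILS

The relation fails at x = 0, so x = 0 is a counterexample.

Answer: No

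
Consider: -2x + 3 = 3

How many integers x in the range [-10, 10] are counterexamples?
Counterexamples in [-10, 10]: {-10, -9, -8, -7, -6, -5, -4, -3, -2, -1, 1, 2, 3, 4, 5, 6, 7, 8, 9, 10}.

Counting them gives 20 values.

Answer: 20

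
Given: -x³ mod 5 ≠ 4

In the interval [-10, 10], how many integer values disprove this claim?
Counterexamples in [-10, 10]: {-9, -4, 1, 6}.

Counting them gives 4 values.

Answer: 4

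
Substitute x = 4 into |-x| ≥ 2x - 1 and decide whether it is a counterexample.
Substitute x = 4 into the relation:
x = 4: LHS = |-4| = 4, RHS = 2·4 - 1 = 7; 4 ≥ 7 — FAILS

Since the claim fails at x = 4, this value is a counterexample.

Answer: Yes, x = 4 is a counterexample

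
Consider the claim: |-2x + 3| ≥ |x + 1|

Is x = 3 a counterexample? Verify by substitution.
Substitute x = 3 into the relation:
x = 3: LHS = |-2·3 + 3| = |-3| = 3, RHS = |3 + 1| = |4| = 4; 3 ≥ 4 — FAILS

Since the claim fails at x = 3, this value is a counterexample.

Answer: Yes, x = 3 is a counterexample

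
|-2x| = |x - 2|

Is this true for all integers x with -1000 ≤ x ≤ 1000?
The claim fails at x = 0:
x = 0: LHS = |-2·0| = |0| = 0, RHS = |0 - 2| = |-2| = 2; 0 = 2 — FAILS

Because a single integer refutes it, the statement is false.

Answer: False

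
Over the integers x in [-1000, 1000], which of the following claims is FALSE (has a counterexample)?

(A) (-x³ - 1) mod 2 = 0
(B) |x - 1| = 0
(A) x = 0: LHS = (-0³ - 1) mod 2 = (-1) mod 2 = 1; 1 = 0 — FAILS
(B) x = 0: LHS = |0 - 1| = |-1| = 1; 1 = 0 — FAILS

Answer: Both A and B are false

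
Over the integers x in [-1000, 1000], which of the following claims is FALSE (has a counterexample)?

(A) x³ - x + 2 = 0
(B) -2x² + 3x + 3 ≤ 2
(A) x = 0: LHS = 0³ - 0 + 2 = 2; 2 = 0 — FAILS
(B) x = 0: LHS = -2·0² + 3·0 + 3 = 3; 3 ≤ 2 — FAILS

Answer: Both A and B are false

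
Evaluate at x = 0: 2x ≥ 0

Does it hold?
x = 0: LHS = 2·0 = 0; 0 ≥ 0 — holds

The relation is satisfied at x = 0.

Answer: Yes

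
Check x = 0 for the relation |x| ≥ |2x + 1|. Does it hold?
x = 0: LHS = |0| = 0, RHS = |2·0 + 1| = |1| = 1; 0 ≥ 1 — FAILS

The relation fails at x = 0, so x = 0 is a counterexample.

Answer: No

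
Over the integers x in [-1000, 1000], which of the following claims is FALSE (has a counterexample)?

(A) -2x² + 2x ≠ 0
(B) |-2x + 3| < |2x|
(A) x = 0: LHS = -2·0² + 2·0 = 0; 0 ≠ 0 — FAILS
(B) x = 0: LHS = |-2·0 + 3| = |3| = 3, RHS = |2·0| = |0| = 0; 3 < 0 — FAILS

Answer: Both A and B are false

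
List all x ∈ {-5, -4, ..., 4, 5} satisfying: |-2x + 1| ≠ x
Holds for: {-5, -4, -3, -2, -1, 0, 2, 3, 4, 5}
Fails for: {1}

Answer: {-5, -4, -3, -2, -1, 0, 2, 3, 4, 5}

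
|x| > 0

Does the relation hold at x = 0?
x = 0: LHS = |0| = 0; 0 > 0 — FAILS

The relation fails at x = 0, so x = 0 is a counterexample.

Answer: No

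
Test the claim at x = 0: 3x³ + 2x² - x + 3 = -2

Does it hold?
x = 0: LHS = 3·0³ + 2·0² - 0 + 3 = 3; 3 = -2 — FAILS

The relation fails at x = 0, so x = 0 is a counterexample.

Answer: No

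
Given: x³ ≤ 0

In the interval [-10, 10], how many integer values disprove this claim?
Counterexamples in [-10, 10]: {1, 2, 3, 4, 5, 6, 7, 8, 9, 10}.

Counting them gives 10 values.

Answer: 10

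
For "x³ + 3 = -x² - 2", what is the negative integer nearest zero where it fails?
Testing negative integers from -1 downward:
x = -1: LHS = (-1)³ + 3 = 2, RHS = -(-1)² - 2 = -3; 2 = -3 — FAILS  ← closest negative counterexample to 0

Answer: x = -1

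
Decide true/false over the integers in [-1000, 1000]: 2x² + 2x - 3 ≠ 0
Track d = LHS − RHS over the integers in [-1000, 1000]. Equality would need d = 0, but d changes sign only between consecutive integers, jumping over 0:
x = -2: LHS = 2·(-2)² + 2·(-2) - 3 = 1; 1 ≠ 0 — holds  (d = 1)
x = -1: LHS = 2·(-1)² + 2·(-1) - 3 = -3; -3 ≠ 0 — holds  (d = -3)
x = 0: LHS = 2·0² + 2·0 - 3 = -3; -3 ≠ 0 — holds  (d = -3)
x = 1: LHS = 2·1² + 2·1 - 3 = 1; 1 ≠ 0 — holds  (d = 1)
Away from these crossings d keeps a constant sign, and checking every integer in [-1000, 1000] confirms d ≠ 0 throughout. Hence the two sides are never equal, so the relation holds for every integer in [-1000, 1000].

No counterexample exists.

Answer: True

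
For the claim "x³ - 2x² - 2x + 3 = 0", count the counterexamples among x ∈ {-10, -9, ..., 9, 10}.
Counterexamples in [-10, 10]: {-10, -9, -8, -7, -6, -5, -4, -3, -2, -1, 0, 2, 3, 4, 5, 6, 7, 8, 9, 10}.

Counting them gives 20 values.

Answer: 20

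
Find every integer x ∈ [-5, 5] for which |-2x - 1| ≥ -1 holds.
An absolute value is never negative, so the left side is ≥ 0 for every x, while the right side is -1. Tightest case in [-5, 5] is x = 0:
x = 0: LHS = |-2·0 - 1| = |-1| = 1; 1 ≥ -1 — holds
Hence LHS − RHS is never negative, i.e. LHS ≥ RHS throughout, so the relation holds for every integer in [-5, 5].

Answer: All integers in [-5, 5]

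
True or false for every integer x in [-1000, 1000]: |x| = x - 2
The claim fails at x = 0:
x = 0: LHS = |0| = 0, RHS = 0 - 2 = -2; 0 = -2 — FAILS

Because a single integer refutes it, the statement is false.

Answer: False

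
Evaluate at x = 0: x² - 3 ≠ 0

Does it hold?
x = 0: LHS = 0² - 3 = -3; -3 ≠ 0 — holds

The relation is satisfied at x = 0.

Answer: Yes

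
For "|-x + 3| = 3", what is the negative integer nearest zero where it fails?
Testing negative integers from -1 downward:
x = -1: LHS = |-(-1) + 3| = |4| = 4; 4 = 3 — FAILS  ← closest negative counterexample to 0

Answer: x = -1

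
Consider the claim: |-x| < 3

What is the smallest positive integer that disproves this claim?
Testing positive integers:
x = 1: LHS = |-1| = 1; 1 < 3 — holds
x = 2: LHS = |-2| = 2; 2 < 3 — holds
x = 3: LHS = |-3| = 3; 3 < 3 — FAILS  ← smallest positive counterexample

Answer: x = 3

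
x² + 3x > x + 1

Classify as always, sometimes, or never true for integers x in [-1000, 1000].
Holds at x = 1: LHS = 1² + 3·1 = 4, RHS = 1 + 1 = 2; 4 > 2 — holds
Fails at x = 0: LHS = 0² + 3·0 = 0, RHS = 0 + 1 = 1; 0 > 1 — FAILS
It is satisfied by some integers in the range but not all.

Answer: Sometimes true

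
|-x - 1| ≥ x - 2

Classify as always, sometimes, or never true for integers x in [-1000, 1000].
Over all integers in [-1000, 1000], LHS − RHS is smallest at x = 0, where it equals 3:
x = 0: LHS = |-0 - 1| = |-1| = 1, RHS = 0 - 2 = -2; 1 ≥ -2 — holds
At the ends of the range:
x = -1000: LHS = |-(-1000) - 1| = |999| = 999, RHS = (-1000) - 2 = -1002; 999 ≥ -1002 — holds
x = 1000: LHS = |-1000 - 1| = |-1001| = 1001, RHS = 1000 - 2 = 998; 1001 ≥ 998 — holds
Hence LHS − RHS is never negative, i.e. LHS ≥ RHS throughout, so the relation holds for every integer in [-1000, 1000].

No counterexample exists.

Answer: Always true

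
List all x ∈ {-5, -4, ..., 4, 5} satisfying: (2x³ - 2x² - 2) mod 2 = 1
For a polynomial with integer coefficients, its value mod 2 depends only on x mod 2, so it suffices to check one representative of each residue class, x = 0, 1:
x = 0: LHS = (2·0³ - 2·0² - 2) mod 2 = (-2) mod 2 = 0; 0 = 1 — FAILS
x = 1: LHS = (2·1³ - 2·1² - 2) mod 2 = (-2) mod 2 = 0; 0 = 1 — FAILS
The relation fails in every residue class, so the claimed relation (=) fails for every integer in [-5, 5].

Answer: None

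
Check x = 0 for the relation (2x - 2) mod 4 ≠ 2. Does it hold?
x = 0: LHS = (2·0 - 2) mod 4 = (-2) mod 4 = 2; 2 ≠ 2 — FAILS

The relation fails at x = 0, so x = 0 is a counterexample.

Answer: No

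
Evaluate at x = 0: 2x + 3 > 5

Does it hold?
x = 0: LHS = 2·0 + 3 = 3; 3 > 5 — FAILS

The relation fails at x = 0, so x = 0 is a counterexample.

Answer: No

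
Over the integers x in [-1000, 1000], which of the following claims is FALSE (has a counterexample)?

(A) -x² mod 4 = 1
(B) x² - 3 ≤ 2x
(A) x = 0: LHS = (-0²) mod 4 = 0 mod 4 = 0; 0 = 1 — FAILS
(B) x = -2: LHS = (-2)² - 3 = 1, RHS = 2·(-2) = -4; 1 ≤ -4 — FAILS

Answer: Both A and B are false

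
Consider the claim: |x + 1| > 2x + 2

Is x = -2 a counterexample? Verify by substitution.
Substitute x = -2 into the relation:
x = -2: LHS = |(-2) + 1| = |-1| = 1, RHS = 2·(-2) + 2 = -2; 1 > -2 — holds

The claim holds here, so x = -2 is not a counterexample. (A counterexample exists elsewhere, e.g. x = 0.)

Answer: No, x = -2 is not a counterexample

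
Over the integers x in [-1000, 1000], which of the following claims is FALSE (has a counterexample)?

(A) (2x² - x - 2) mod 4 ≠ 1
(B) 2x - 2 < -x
(A) x = -1: LHS = (2·(-1)² - (-1) - 2) mod 4 = 1 mod 4 = 1; 1 ≠ 1 — FAILS
(B) x = 1: LHS = 2·1 - 2 = 0; 0 < -1 — FAILS

Answer: Both A and B are false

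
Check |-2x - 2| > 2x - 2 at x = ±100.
x = 100: LHS = |-2·100 - 2| = |-202| = 202, RHS = 2·100 - 2 = 198; 202 > 198 — holds
x = -100: LHS = |-2·(-100) - 2| = |198| = 198, RHS = 2·(-100) - 2 = -202; 198 > -202 — holds

Answer: Yes, holds for both x = 100 and x = -100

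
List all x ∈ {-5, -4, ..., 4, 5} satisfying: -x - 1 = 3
Holds for: {-4}
Fails for: {-5, -3, -2, -1, 0, 1, 2, 3, 4, 5}

Answer: {-4}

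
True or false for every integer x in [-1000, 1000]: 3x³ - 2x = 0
The claim fails at x = 1:
x = 1: LHS = 3·1³ - 2·1 = 1; 1 = 0 — FAILS

Because a single integer refutes it, the statement is false.

Answer: False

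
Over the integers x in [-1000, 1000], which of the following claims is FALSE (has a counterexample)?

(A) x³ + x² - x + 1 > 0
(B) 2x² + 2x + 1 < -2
(A) x = -2: LHS = (-2)³ + (-2)² - (-2) + 1 = -1; -1 > 0 — FAILS
(B) x = 0: LHS = 2·0² + 2·0 + 1 = 1; 1 < -2 — FAILS

Answer: Both A and B are false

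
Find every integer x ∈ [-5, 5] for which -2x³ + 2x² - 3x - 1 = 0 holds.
Track d = LHS − RHS over the integers in [-5, 5]. Equality would need d = 0, but d changes sign only between consecutive integers, jumping over 0:
x = -1: LHS = -2·(-1)³ + 2·(-1)² - 3·(-1) - 1 = 6; 6 = 0 — FAILS  (d = 6)
x = 0: LHS = -2·0³ + 2·0² - 3·0 - 1 = -1; -1 = 0 — FAILS  (d = -1)
Away from these crossings d keeps a constant sign, and checking every integer in [-5, 5] confirms d ≠ 0 throughout. Hence the two sides are never equal, so the claimed relation (=) fails for every integer in [-5, 5].

Answer: None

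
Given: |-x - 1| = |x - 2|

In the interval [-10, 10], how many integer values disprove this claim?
Counterexamples in [-10, 10]: {-10, -9, -8, -7, -6, -5, -4, -3, -2, -1, 0, 1, 2, 3, 4, 5, 6, 7, 8, 9, 10}.

Counting them gives 21 values.

Answer: 21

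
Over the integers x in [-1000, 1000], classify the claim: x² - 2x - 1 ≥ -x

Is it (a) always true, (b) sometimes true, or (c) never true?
Holds at x = -1: LHS = (-1)² - 2·(-1) - 1 = 2, RHS = -(-1) = 1; 2 ≥ 1 — holds
Fails at x = 0: LHS = 0² - 2·0 - 1 = -1, RHS = -0 = 0; -1 ≥ 0 — FAILS
It is satisfied by some integers in the range but not all.

Answer: Sometimes true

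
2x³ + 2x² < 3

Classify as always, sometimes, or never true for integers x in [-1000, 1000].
Holds at x = 0: LHS = 2·0³ + 2·0² = 0; 0 < 3 — holds
Fails at x = 1: LHS = 2·1³ + 2·1² = 4; 4 < 3 — FAILS
It is satisfied by some integers in the range but not all.

Answer: Sometimes true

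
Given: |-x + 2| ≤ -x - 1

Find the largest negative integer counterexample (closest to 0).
Testing negative integers from -1 downward:
x = -1: LHS = |-(-1) + 2| = |3| = 3, RHS = -(-1) - 1 = 0; 3 ≤ 0 — FAILS  ← closest negative counterexample to 0

Answer: x = -1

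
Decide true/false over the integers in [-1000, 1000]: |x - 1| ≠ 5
The claim fails at x = -4:
x = -4: LHS = |(-4) - 1| = |-5| = 5; 5 ≠ 5 — FAILS

Because a single integer refutes it, the statement is false.

Answer: False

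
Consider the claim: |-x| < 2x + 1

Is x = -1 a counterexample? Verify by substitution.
Substitute x = -1 into the relation:
x = -1: LHS = |-(-1)| = |1| = 1, RHS = 2·(-1) + 1 = -1; 1 < -1 — FAILS

Since the claim fails at x = -1, this value is a counterexample.

Answer: Yes, x = -1 is a counterexample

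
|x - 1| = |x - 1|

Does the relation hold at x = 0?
x = 0: LHS = |0 - 1| = |-1| = 1, RHS = |0 - 1| = |-1| = 1; 1 = 1 — holds

The relation is satisfied at x = 0.

Answer: Yes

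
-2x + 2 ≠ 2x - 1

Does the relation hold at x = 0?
x = 0: LHS = -2·0 + 2 = 2, RHS = 2·0 - 1 = -1; 2 ≠ -1 — holds

The relation is satisfied at x = 0.

Answer: Yes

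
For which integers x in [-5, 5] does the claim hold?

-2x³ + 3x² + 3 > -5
Holds for: {-5, -4, -3, -2, -1, 0, 1, 2}
Fails for: {3, 4, 5}

Answer: {-5, -4, -3, -2, -1, 0, 1, 2}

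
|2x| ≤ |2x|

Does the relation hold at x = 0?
x = 0: LHS = |2·0| = |0| = 0, RHS = |2·0| = |0| = 0; 0 ≤ 0 — holds

The relation is satisfied at x = 0.

Answer: Yes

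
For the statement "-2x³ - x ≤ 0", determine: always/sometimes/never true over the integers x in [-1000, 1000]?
Holds at x = 0: LHS = -2·0³ - 0 = 0; 0 ≤ 0 — holds
Fails at x = -1: LHS = -2·(-1)³ - (-1) = 3; 3 ≤ 0 — FAILS
It is satisfied by some integers in the range but not all.

Answer: Sometimes true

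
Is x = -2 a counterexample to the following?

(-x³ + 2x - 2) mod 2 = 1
Substitute x = -2 into the relation:
x = -2: LHS = (-(-2)³ + 2·(-2) - 2) mod 2 = 2 mod 2 = 0; 0 = 1 — FAILS

Since the claim fails at x = -2, this value is a counterexample.

Answer: Yes, x = -2 is a counterexample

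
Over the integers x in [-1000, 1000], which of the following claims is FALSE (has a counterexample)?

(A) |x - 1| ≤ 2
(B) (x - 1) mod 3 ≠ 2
(A) x = -2: LHS = |(-2) - 1| = |-3| = 3; 3 ≤ 2 — FAILS
(B) x = 0: LHS = (0 - 1) mod 3 = (-1) mod 3 = 2; 2 ≠ 2 — FAILS

Answer: Both A and B are false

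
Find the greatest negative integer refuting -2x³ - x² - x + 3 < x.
Testing negative integers from -1 downward:
x = -1: LHS = -2·(-1)³ - (-1)² - (-1) + 3 = 5; 5 < -1 — FAILS  ← closest negative counterexample to 0

Answer: x = -1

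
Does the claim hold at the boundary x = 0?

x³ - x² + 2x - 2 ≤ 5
x = 0: LHS = 0³ - 0² + 2·0 - 2 = -2; -2 ≤ 5 — holds

The relation is satisfied at x = 0.

Answer: Yes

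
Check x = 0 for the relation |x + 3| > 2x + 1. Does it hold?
x = 0: LHS = |0 + 3| = |3| = 3, RHS = 2·0 + 1 = 1; 3 > 1 — holds

The relation is satisfied at x = 0.

Answer: Yes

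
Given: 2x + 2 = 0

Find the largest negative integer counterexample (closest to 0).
Testing negative integers from -1 downward:
x = -1: LHS = 2·(-1) + 2 = 0; 0 = 0 — holds
x = -2: LHS = 2·(-2) + 2 = -2; -2 = 0 — FAILS  ← closest negative counterexample to 0

Answer: x = -2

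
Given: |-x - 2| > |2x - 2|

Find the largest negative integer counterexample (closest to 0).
Testing negative integers from -1 downward:
x = -1: LHS = |-(-1) - 2| = |-1| = 1, RHS = |2·(-1) - 2| = |-4| = 4; 1 > 4 — FAILS  ← closest negative counterexample to 0

Answer: x = -1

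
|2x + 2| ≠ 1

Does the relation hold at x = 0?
x = 0: LHS = |2·0 + 2| = |2| = 2; 2 ≠ 1 — holds

The relation is satisfied at x = 0.

Answer: Yes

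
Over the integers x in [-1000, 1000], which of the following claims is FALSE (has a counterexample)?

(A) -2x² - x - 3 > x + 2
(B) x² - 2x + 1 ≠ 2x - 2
(A) x = 0: LHS = -2·0² - 0 - 3 = -3, RHS = 0 + 2 = 2; -3 > 2 — FAILS
(B) x = 1: LHS = 1² - 2·1 + 1 = 0, RHS = 2·1 - 2 = 0; 0 ≠ 0 — FAILS

Answer: Both A and B are false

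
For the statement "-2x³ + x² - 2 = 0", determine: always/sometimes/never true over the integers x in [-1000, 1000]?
Track d = LHS − RHS over the integers in [-1000, 1000]. Equality would need d = 0, but d changes sign only between consecutive integers, jumping over 0:
x = -1: LHS = -2·(-1)³ + (-1)² - 2 = 1; 1 = 0 — FAILS  (d = 1)
x = 0: LHS = -2·0³ + 0² - 2 = -2; -2 = 0 — FAILS  (d = -2)
Away from these crossings d keeps a constant sign, and checking every integer in [-1000, 1000] confirms d ≠ 0 throughout. Hence the two sides are never equal, so the claimed relation (=) fails for every integer in [-1000, 1000].

No integer in the range satisfies it.

Answer: Never true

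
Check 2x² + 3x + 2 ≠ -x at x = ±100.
x = 100: LHS = 2·100² + 3·100 + 2 = 20302; 20302 ≠ -100 — holds
x = -100: LHS = 2·(-100)² + 3·(-100) + 2 = 19702, RHS = -(-100) = 100; 19702 ≠ 100 — holds

Answer: Yes, holds for both x = 100 and x = -100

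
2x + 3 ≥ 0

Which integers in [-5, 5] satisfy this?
Holds for: {-1, 0, 1, 2, 3, 4, 5}
Fails for: {-5, -4, -3, -2}

Answer: {-1, 0, 1, 2, 3, 4, 5}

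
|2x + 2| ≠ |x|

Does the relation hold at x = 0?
x = 0: LHS = |2·0 + 2| = |2| = 2, RHS = |0| = 0; 2 ≠ 0 — holds

The relation is satisfied at x = 0.

Answer: Yes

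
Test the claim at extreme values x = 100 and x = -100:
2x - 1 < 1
x = 100: LHS = 2·100 - 1 = 199; 199 < 1 — FAILS
x = -100: LHS = 2·(-100) - 1 = -201; -201 < 1 — holds

Answer: Partially: fails for x = 100, holds for x = -100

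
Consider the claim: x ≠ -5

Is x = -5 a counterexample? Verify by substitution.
Substitute x = -5 into the relation:
x = -5: -5 ≠ -5 — FAILS

Since the claim fails at x = -5, this value is a counterexample.

Answer: Yes, x = -5 is a counterexample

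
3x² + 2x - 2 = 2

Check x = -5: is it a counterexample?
Substitute x = -5 into the relation:
x = -5: LHS = 3·(-5)² + 2·(-5) - 2 = 63; 63 = 2 — FAILS

Since the claim fails at x = -5, this value is a counterexample.

Answer: Yes, x = -5 is a counterexample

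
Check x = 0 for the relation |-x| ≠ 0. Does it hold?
x = 0: LHS = |-0| = |0| = 0; 0 ≠ 0 — FAILS

The relation fails at x = 0, so x = 0 is a counterexample.

Answer: No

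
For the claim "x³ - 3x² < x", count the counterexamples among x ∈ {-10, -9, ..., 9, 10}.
Counterexamples in [-10, 10]: {0, 4, 5, 6, 7, 8, 9, 10}.

Counting them gives 8 values.

Answer: 8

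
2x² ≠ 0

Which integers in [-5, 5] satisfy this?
Holds for: {-5, -4, -3, -2, -1, 1, 2, 3, 4, 5}
Fails for: {0}

Answer: {-5, -4, -3, -2, -1, 1, 2, 3, 4, 5}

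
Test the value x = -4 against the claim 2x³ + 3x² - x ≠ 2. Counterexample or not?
Substitute x = -4 into the relation:
x = -4: LHS = 2·(-4)³ + 3·(-4)² - (-4) = -76; -76 ≠ 2 — holds

The claim holds here, so x = -4 is not a counterexample. (A counterexample exists elsewhere, e.g. x = -1.)

Answer: No, x = -4 is not a counterexample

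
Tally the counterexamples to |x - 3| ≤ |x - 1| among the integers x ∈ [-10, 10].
Counterexamples in [-10, 10]: {-10, -9, -8, -7, -6, -5, -4, -3, -2, -1, 0, 1}.

Counting them gives 12 values.

Answer: 12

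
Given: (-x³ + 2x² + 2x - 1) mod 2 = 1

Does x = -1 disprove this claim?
Substitute x = -1 into the relation:
x = -1: LHS = (-(-1)³ + 2·(-1)² + 2·(-1) - 1) mod 2 = 0 mod 2 = 0; 0 = 1 — FAILS

Since the claim fails at x = -1, this value is a counterexample.

Answer: Yes, x = -1 is a counterexample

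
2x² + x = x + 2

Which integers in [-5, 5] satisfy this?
Holds for: {-1, 1}
Fails for: {-5, -4, -3, -2, 0, 2, 3, 4, 5}

Answer: {-1, 1}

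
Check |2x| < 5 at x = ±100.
x = 100: LHS = |2·100| = |200| = 200; 200 < 5 — FAILS
x = -100: LHS = |2·(-100)| = |-200| = 200; 200 < 5 — FAILS

Answer: No, fails for both x = 100 and x = -100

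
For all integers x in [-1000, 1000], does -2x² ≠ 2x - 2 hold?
Track d = LHS − RHS over the integers in [-1000, 1000]. Equality would need d = 0, but d changes sign only between consecutive integers, jumping over 0:
x = -2: LHS = -2·(-2)² = -8, RHS = 2·(-2) - 2 = -6; -8 ≠ -6 — holds  (d = -2)
x = -1: LHS = -2·(-1)² = -2, RHS = 2·(-1) - 2 = -4; -2 ≠ -4 — holds  (d = 2)
x = 0: LHS = -2·0² = 0, RHS = 2·0 - 2 = -2; 0 ≠ -2 — holds  (d = 2)
x = 1: LHS = -2·1² = -2, RHS = 2·1 - 2 = 0; -2 ≠ 0 — holds  (d = -2)
Away from these crossings d keeps a constant sign, and checking every integer in [-1000, 1000] confirms d ≠ 0 throughout. Hence the two sides are never equal, so the relation holds for every integer in [-1000, 1000].

No counterexample exists.

Answer: True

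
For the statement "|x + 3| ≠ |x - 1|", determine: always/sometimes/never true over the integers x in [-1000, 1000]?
Holds at x = 0: LHS = |0 + 3| = |3| = 3, RHS = |0 - 1| = |-1| = 1; 3 ≠ 1 — holds
Fails at x = -1: LHS = |(-1) + 3| = |2| = 2, RHS = |(-1) - 1| = |-2| = 2; 2 ≠ 2 — FAILS
It is satisfied by some integers in the range but not all.

Answer: Sometimes true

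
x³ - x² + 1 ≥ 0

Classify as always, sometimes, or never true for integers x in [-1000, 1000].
Holds at x = 0: LHS = 0³ - 0² + 1 = 1; 1 ≥ 0 — holds
Fails at x = -1: LHS = (-1)³ - (-1)² + 1 = -1; -1 ≥ 0 — FAILS
It is satisfied by some integers in the range but not all.

Answer: Sometimes true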